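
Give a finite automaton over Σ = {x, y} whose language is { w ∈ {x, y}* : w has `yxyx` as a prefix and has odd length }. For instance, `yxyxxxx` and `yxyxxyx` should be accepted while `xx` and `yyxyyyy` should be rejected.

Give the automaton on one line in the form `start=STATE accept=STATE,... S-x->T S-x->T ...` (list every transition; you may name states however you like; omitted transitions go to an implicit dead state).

Handle the two conditions separately and then intersect. The first has 6 states tracking whether the input so far still matches the prefix `yxyx`; the second has 2 states tracking the input length modulo 2. A product state is a pair (one from each), accepting exactly when both do. After merging equivalent states the machine shrinks.
7 states suffice.
       x  y 
>  A   B  C 
   B   B  B 
   C   D  B 
   D   B  E 
   E   F  B 
   F   G  G 
 * G   F  F 
(> = start, * = accepting)

start=A accept=G A-x->B A-y->C B-x->B B-y->B C-x->D C-y->B D-x->B D-y->E E-x->F E-y->B F-x->G F-y->G G-x->F G-y->F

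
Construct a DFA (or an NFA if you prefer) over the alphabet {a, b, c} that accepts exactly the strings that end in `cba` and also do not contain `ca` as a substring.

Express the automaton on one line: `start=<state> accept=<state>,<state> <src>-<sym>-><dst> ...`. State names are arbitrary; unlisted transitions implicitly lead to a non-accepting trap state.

Handle the two conditions separately and then intersect. The first has 4 states tracking how much of the suffix `cba` has currently been matched; the second has 3 states tracking partial matches of the forbidden pattern `ca`. A product state is a pair (one from each), accepting exactly when both do.
An 8-state machine:
        a   b   c  
>  q0   q0  q0  q1 
   q1   q2  q3  q1 
   q2   q2  q2  q4 
   q3   q5  q0  q1 
   q4   q2  q6  q4 
 * q5   q0  q0  q1 
   q6   q7  q2  q4 
   q7   q2  q2  q4 
(> = start, * = accepting)

start=q0 accept=q5 q0-a->q0 q0-b->q0 q0-c->q1 q1-a->q2 q1-b->q3 q1-c->q1 q2-a->q2 q2-b->q2 q2-c->q4 q3-a->q5 q3-b->q0 q3-c->q1 q4-a->q2 q4-b->q6 q4-c->q4 q5-a->q0 q5-b->q0 q5-c->q1 q6-a->q7 q6-b->q2 q6-c->q4 q7-a->q2 q7-b->q2 q7-c->q4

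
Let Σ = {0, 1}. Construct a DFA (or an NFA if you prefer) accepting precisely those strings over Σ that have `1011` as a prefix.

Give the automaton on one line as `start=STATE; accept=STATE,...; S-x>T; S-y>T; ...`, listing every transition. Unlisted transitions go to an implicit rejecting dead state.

Walk along `1011` while the input agrees: from s0 take `1` to s1, and so on. Any deviation drops to the rejecting sink s5. Once s4 is reached the prefix is confirmed and every continuation is accepted.
        0   1  
>  s0   s5  s1 
   s1   s2  s5 
   s2   s5  s3 
   s3   s5  s4 
 * s4   s4  s4 
   s5   s5  s5 
(> = start, * = accepting)

start=s0; accept=s4; s0-0>s5; s0-1>s1; s1-0>s2; s1-1>s5; s2-0>s5; s2-1>s3; s3-0>s5; s3-1>s4; s4-0>s4; s4-1>s4; s5-0>s5; s5-1>s5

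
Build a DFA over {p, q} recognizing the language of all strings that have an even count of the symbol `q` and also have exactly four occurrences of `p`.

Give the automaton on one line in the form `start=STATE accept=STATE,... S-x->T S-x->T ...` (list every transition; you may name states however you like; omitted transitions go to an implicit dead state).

Handle the two conditions separately and then intersect. The first has 2 states tracking the count of `q`s modulo 2; the second has 6 states tracking the count of `p`s, saturating at 5. A product state is a pair (one from each), accepting exactly when both do. Minimizing collapses redundant product states.
11 states suffice.
          p    q  
>  s0     s1   s2 
   s1     s3   s4 
   s2     s4   s0 
   s3     s5   s6 
   s4     s6   s1 
   s5     s7   s8 
   s6     s8   s3 
 * s7     s9  s10 
   s8    s10   s5 
   s9     s9   s9 
   s10    s9   s7 
(> = start, * = accepting)

start=s0 accept=s7 s0-p->s1 s0-q->s2 s1-p->s3 s1-q->s4 s2-p->s4 s2-q->s0 s3-p->s5 s3-q->s6 s4-p->s6 s4-q->s1 s5-p->s7 s5-q->s8 s6-p->s8 s6-q->s3 s7-p->s9 s7-q->s10 s8-p->s10 s8-q->s5 s9-p->s9 s9-q->s9 s10-p->s9 s10-q->s7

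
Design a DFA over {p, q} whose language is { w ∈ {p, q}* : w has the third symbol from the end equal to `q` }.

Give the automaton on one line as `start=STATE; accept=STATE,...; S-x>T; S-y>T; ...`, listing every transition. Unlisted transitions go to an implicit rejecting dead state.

start=A; accept=L,M,N,O; A-p>B; A-q>C; B-p>D; B-q>E; C-p>F; C-q>G; D-p>H; D-q>I; E-p>J; E-q>K; F-p>L; F-q>M; G-p>N; G-q>O; H-p>H; H-q>I; I-p>J; I-q>K; J-p>L; J-q>M; K-p>N; K-q>O; L-p>H; L-q>I; M-p>J; M-q>K; N-p>L; N-q>M; O-p>N; O-q>O

Because acceptance depends on a position counted from the end, the machine has to buffer the most recent 3 symbols. Make each state the string of the last up-to-3 symbols read; on input `x` shift the window left and append `x`. Accept when the buffered window has length 3 and begins with `q`.
15 states suffice.
       p  q 
>  A   B  C 
   B   D  E 
   C   F  G 
   D   H  I 
   E   J  K 
   F   L  M 
   G   N  O 
   H   H  I 
   I   J  K 
   J   L  M 
   K   N  O 
 * L   H  I 
 * M   J  K 
 * N   L  M 
 * O   N  O 
(> = start, * = accepting)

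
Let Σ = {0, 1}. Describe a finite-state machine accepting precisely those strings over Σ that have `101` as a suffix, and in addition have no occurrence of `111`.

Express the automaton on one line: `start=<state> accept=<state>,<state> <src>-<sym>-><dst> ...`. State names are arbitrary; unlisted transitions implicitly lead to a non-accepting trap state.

Build one automaton per condition and run them in lockstep. One (4 states) tracks how much of the suffix `101` has currently been matched; the other (4 states) tracks partial matches of the forbidden pattern `111`. Each combined state is a pair, one component from each; accept when both components accept. Minimizing collapses redundant product states.
        0   1  
>  S0   S0  S1 
   S1   S2  S3 
   S2   S0  S4 
   S3   S2  S5 
 * S4   S2  S3 
   S5   S5  S5 
(> = start, * = accepting)

start=S0 accept=S4 S0-0->S0 S0-1->S1 S1-0->S2 S1-1->S3 S2-0->S0 S2-1->S4 S3-0->S2 S3-1->S5 S4-0->S2 S4-1->S3 S5-0->S5 S5-1->S5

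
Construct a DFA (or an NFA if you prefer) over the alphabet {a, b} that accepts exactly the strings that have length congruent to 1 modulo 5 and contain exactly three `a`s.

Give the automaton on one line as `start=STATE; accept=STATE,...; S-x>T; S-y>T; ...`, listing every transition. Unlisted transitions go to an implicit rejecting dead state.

start=q0; accept=q18; q0-a>q1; q0-b>q2; q1-a>q3; q1-b>q4; q2-a>q4; q2-b>q5; q3-a>q6; q3-b>q7; q4-a>q7; q4-b>q8; q5-a>q8; q5-b>q9; q6-a>q10; q6-b>q11; q7-a>q11; q7-b>q12; q8-a>q12; q8-b>q13; q9-a>q13; q9-b>q14; q10-a>q10; q10-b>q10; q11-a>q10; q11-b>q15; q12-a>q15; q12-b>q16; q13-a>q16; q13-b>q17; q14-a>q17; q14-b>q0; q15-a>q10; q15-b>q18; q16-a>q18; q16-b>q19; q17-a>q19; q17-b>q1; q18-a>q10; q18-b>q20; q19-a>q20; q19-b>q3; q20-a>q10; q20-b>q6

Handle the two conditions separately and then intersect. The first has 5 states tracking the input length modulo 5; the second has 5 states tracking the count of `a`s, saturating at 4. A product state is a pair (one from each), accepting exactly when both do. After merging equivalent states the machine shrinks.
With 21 states:
          a    b  
>  q0     q1   q2 
   q1     q3   q4 
   q2     q4   q5 
   q3     q6   q7 
   q4     q7   q8 
   q5     q8   q9 
   q6    q10  q11 
   q7    q11  q12 
   q8    q12  q13 
   q9    q13  q14 
   q10   q10  q10 
   q11   q10  q15 
   q12   q15  q16 
   q13   q16  q17 
   q14   q17   q0 
   q15   q10  q18 
   q16   q18  q19 
   q17   q19   q1 
 * q18   q10  q20 
   q19   q20   q3 
   q20   q10   q6 
(> = start, * = accepting)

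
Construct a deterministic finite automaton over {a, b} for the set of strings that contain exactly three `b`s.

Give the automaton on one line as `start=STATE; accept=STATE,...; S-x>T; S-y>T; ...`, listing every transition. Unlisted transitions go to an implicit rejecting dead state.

Only the number of `b`s matters, and only up to 4. Make a chain S0 → S1 → S2 → S3 → S4 advanced by each `b` (with S4 absorbing); every other symbol self-loops. The accepting set is {S3}.
A 5-state machine:
        a   b  
>  S0   S0  S1 
   S1   S1  S2 
   S2   S2  S3 
 * S3   S3  S4 
   S4   S4  S4 
(> = start, * = accepting)

start=S0; accept=S3; S0-a>S0; S0-b>S1; S1-a>S1; S1-b>S2; S2-a>S2; S2-b>S3; S3-a>S3; S3-b>S4; S4-a>S4; S4-b>S4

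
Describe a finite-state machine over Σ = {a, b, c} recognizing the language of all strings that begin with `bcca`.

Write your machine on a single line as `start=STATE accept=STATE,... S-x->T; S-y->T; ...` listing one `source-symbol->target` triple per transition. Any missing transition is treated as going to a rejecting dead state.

Check the first 4 symbols one by one: s0 through s3 record how many have matched `bcca` so far; any wrong symbol goes to the dead state s5. After all 4 match we enter the accepting sink s4.
        a   b   c  
>  s0   s5  s1  s5 
   s1   s5  s5  s2 
   s2   s5  s5  s3 
   s3   s4  s5  s5 
 * s4   s4  s4  s4 
   s5   s5  s5  s5 
(> = start, * = accepting)

start=s0; accept=s4; s0-a->s5; s0-b->s1; s0-c->s5; s1-a->s5; s1-b->s5; s1-c->s2; s2-a->s5; s2-b->s5; s2-c->s3; s3-a->s4; s3-b->s5; s3-c->s5; s4-a->s4; s4-b->s4; s4-c->s4; s5-a->s5; s5-b->s5; s5-c->s5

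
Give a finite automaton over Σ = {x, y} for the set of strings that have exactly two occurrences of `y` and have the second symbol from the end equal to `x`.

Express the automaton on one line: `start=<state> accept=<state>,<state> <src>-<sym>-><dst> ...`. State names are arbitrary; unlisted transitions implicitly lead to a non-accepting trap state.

Handle the two conditions separately and then intersect. The first has 4 states tracking the count of `y`s, saturating at 3; the second has 7 states tracking the last 2 symbols read. A product state is a pair (one from each), accepting exactly when both do.
With 15 states:
       x  y 
>  A   B  C 
   B   D  E 
   C   F  G 
   D   D  E 
   E   F  G 
   F   H  I 
   G   J  K 
   H   H  I 
 * I   J  K 
   J   L  M 
   K   N  K 
 * L   L  M 
   M   N  K 
   N   O  M 
   O   O  M 
(> = start, * = accepting)

start=A accept=I,L A-x->B A-y->C B-x->D B-y->E C-x->F C-y->G D-x->D D-y->E E-x->F E-y->G F-x->H F-y->I G-x->J G-y->K H-x->H H-y->I I-x->J I-y->K J-x->L J-y->M K-x->N K-y->K L-x->L L-y->M M-x->N M-y->K N-x->O N-y->M O-x->O O-y->M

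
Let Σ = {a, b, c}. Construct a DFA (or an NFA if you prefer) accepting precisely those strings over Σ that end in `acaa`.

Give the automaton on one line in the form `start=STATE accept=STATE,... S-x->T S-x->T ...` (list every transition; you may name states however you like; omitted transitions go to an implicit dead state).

start=q0 accept=q4 q0-a->q1 q0-b->q0 q0-c->q0 q1-a->q1 q1-b->q0 q1-c->q2 q2-a->q3 q2-b->q0 q2-c->q0 q3-a->q4 q3-b->q0 q3-c->q2 q4-a->q1 q4-b->q0 q4-c->q2

Let each state record the length of the longest suffix of the input read so far that is also a prefix of `acaa`. q1 means the last symbol is `a`; q2 means the last 2 symbols are `ac`; q3 means the last 3 symbols are `aca`; q4 means the last 4 symbols are `acaa`. Accept only at q4, where the string currently ends in `acaa`.
        a   b   c  
>  q0   q1  q0  q0 
   q1   q1  q0  q2 
   q2   q3  q0  q0 
   q3   q4  q0  q2 
 * q4   q1  q0  q2 
(> = start, * = accepting)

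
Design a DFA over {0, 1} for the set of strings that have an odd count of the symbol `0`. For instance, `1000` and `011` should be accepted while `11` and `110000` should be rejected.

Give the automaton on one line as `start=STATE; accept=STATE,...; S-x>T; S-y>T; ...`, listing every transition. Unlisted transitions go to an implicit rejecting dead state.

Keep the running count of `0`s modulo 2: each `0` advances along the cycle S0 → S1 → S0 while other symbols loop. Accept at S1.
        0   1  
>  S0   S1  S0 
 * S1   S0  S1 
(> = start, * = accepting)

start=S0; accept=S1; S0-0>S1; S0-1>S0; S1-0>S0; S1-1>S1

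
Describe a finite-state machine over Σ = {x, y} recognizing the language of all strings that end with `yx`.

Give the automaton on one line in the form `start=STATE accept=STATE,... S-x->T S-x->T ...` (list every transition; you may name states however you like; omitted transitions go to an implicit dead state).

Remember how much of `yx` the current input suffix matches. State A means no match yet; B means the last symbol is `y`; C means the last 2 symbols are `yx`. Only C accepts. On a mismatch, fall back to the longest proper suffix that is still a prefix of `yx`.
With 3 states:
       x  y 
>  A   A  B 
   B   C  B 
 * C   A  B 
(> = start, * = accepting)

start=A accept=C A-x->A A-y->B B-x->C B-y->B C-x->A C-y->B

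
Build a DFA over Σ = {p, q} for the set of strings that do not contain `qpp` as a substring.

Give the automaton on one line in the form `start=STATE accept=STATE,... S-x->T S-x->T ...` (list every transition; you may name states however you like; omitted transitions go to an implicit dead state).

Track partial matches of the forbidden pattern `qpp`. State S3 is a dead state reached once `qpp` has occurred; every other state accepts. S0 means no part of `qpp` is currently matched.
        p   q  
>* S0   S0  S1 
 * S1   S2  S1 
 * S2   S3  S1 
   S3   S3  S3 
(> = start, * = accepting)

start=S0 accept=S0,S1,S2 S0-p->S0 S0-q->S1 S1-p->S2 S1-q->S1 S2-p->S3 S2-q->S1 S3-p->S3 S3-q->S3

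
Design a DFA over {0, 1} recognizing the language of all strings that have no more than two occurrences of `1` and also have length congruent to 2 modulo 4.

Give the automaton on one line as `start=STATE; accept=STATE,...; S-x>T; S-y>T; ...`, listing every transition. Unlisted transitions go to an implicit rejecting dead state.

Handle the two conditions separately and then intersect. The first has 4 states tracking the count of `1`s, saturating at 3; the second has 4 states tracking the input length modulo 4. A product state is a pair (one from each), accepting exactly when both do. After merging equivalent states the machine shrinks.
A 13-state machine:
          0    1  
>  q0     q1   q2 
   q1     q3   q4 
   q2     q4   q5 
 * q3     q6   q7 
 * q4     q7   q8 
 * q5     q8   q9 
   q6     q0  q10 
   q7    q10  q11 
   q8    q11   q9 
   q9     q9   q9 
   q10    q2  q12 
   q11   q12   q9 
   q12    q5   q9 
(> = start, * = accepting)

start=q0; accept=q3,q4,q5; q0-0>q1; q0-1>q2; q1-0>q3; q1-1>q4; q2-0>q4; q2-1>q5; q3-0>q6; q3-1>q7; q4-0>q7; q4-1>q8; q5-0>q8; q5-1>q9; q6-0>q0; q6-1>q10; q7-0>q10; q7-1>q11; q8-0>q11; q8-1>q9; q9-0>q9; q9-1>q9; q10-0>q2; q10-1>q12; q11-0>q12; q11-1>q9; q12-0>q5; q12-1>q9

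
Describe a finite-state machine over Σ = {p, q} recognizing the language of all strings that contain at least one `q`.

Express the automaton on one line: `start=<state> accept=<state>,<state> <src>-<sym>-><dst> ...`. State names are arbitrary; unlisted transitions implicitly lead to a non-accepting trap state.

Count `q`s, saturating at 2: state A means no `q` yet, B means one `q` seen, C means more than one. Each `q` increments (capped at C); other symbols loop. Accept from {B, C}.
       p  q 
>  A   A  B 
 * B   B  C 
 * C   C  C 
(> = start, * = accepting)

start=A accept=B,C A-p->A A-q->B B-p->B B-q->C C-p->C C-q->C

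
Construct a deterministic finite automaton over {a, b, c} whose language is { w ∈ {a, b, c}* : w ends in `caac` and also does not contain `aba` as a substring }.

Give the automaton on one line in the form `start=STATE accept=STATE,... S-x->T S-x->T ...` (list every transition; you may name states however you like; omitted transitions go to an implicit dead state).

Run two small machines in parallel and take their product. The first has 5 states tracking how much of the suffix `caac` has currently been matched; the second has 4 states tracking partial matches of the forbidden pattern `aba`. A product state is a pair (one from each), accepting exactly when both do. Equivalent product states are then merged.
With 8 states:
        a   b   c  
>  S0   S1  S0  S2 
   S1   S1  S3  S2 
   S2   S4  S0  S2 
   S3   S5  S0  S2 
   S4   S6  S3  S2 
   S5   S5  S5  S5 
   S6   S1  S3  S7 
 * S7   S4  S0  S2 
(> = start, * = accepting)

start=S0 accept=S7 S0-a->S1 S0-b->S0 S0-c->S2 S1-a->S1 S1-b->S3 S1-c->S2 S2-a->S4 S2-b->S0 S2-c->S2 S3-a->S5 S3-b->S0 S3-c->S2 S4-a->S6 S4-b->S3 S4-c->S2 S5-a->S5 S5-b->S5 S5-c->S5 S6-a->S1 S6-b->S3 S6-c->S7 S7-a->S4 S7-b->S0 S7-c->S2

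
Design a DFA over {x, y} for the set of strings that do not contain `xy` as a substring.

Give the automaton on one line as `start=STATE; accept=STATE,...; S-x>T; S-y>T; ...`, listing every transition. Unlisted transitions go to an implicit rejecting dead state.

This is the complement of 'contains `xy`'. Use the same substring-matching states — q0 through q2 holding how much of `xy` has just been matched — but flip the accepting set: everything except the trap q2 accepts.
3 states suffice.
        x   y  
>* q0   q1  q0 
 * q1   q1  q2 
   q2   q2  q2 
(> = start, * = accepting)

start=q0; accept=q0,q1; q0-x>q1; q0-y>q0; q1-x>q1; q1-y>q2; q2-x>q2; q2-y>q2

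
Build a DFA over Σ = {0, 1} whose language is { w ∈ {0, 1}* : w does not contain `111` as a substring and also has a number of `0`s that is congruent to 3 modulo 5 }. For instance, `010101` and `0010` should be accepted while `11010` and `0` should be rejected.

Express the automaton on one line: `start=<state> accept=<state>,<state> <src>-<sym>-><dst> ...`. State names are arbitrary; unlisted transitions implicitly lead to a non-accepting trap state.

Run two small machines in parallel and take their product. One (4 states) tracks partial matches of the forbidden pattern `111`; the other (5 states) tracks the count of `0`s modulo 5. Each combined state is a pair, one component from each; accept when both components accept.
With 20 states:
          0    1  
>  q0     q1   q2 
   q1     q3   q4 
   q2     q1   q5 
   q3     q6   q7 
   q4     q3   q8 
   q5     q1   q9 
 * q6    q10  q11 
   q7     q6  q12 
   q8     q3  q13 
   q9    q13   q9 
   q10    q0  q14 
 * q11   q10  q15 
   q12    q6  q16 
   q13   q16  q13 
   q14    q0  q17 
 * q15   q10  q18 
   q16   q18  q16 
   q17    q0  q19 
   q18   q19  q18 
   q19    q9  q19 
(> = start, * = accepting)

start=q0 accept=q6,q11,q15 q0-0->q1 q0-1->q2 q1-0->q3 q1-1->q4 q2-0->q1 q2-1->q5 q3-0->q6 q3-1->q7 q4-0->q3 q4-1->q8 q5-0->q1 q5-1->q9 q6-0->q10 q6-1->q11 q7-0->q6 q7-1->q12 q8-0->q3 q8-1->q13 q9-0->q13 q9-1->q9 q10-0->q0 q10-1->q14 q11-0->q10 q11-1->q15 q12-0->q6 q12-1->q16 q13-0->q16 q13-1->q13 q14-0->q0 q14-1->q17 q15-0->q10 q15-1->q18 q16-0->q18 q16-1->q16 q17-0->q0 q17-1->q19 q18-0->q19 q18-1->q18 q19-0->q9 q19-1->q19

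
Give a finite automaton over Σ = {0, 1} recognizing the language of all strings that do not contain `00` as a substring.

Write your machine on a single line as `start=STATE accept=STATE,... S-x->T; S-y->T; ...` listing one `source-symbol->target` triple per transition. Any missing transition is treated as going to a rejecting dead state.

Track partial matches of the forbidden pattern `00`. State C is a dead state reached once `00` has occurred; every other state accepts. A means no part of `00` is currently matched.
3 states suffice.
       0  1 
>* A   B  A 
 * B   C  A 
   C   C  C 
(> = start, * = accepting)

start=A; accept=A,B; A-0->B; A-1->A; B-0->C; B-1->A; C-0->C; C-1->C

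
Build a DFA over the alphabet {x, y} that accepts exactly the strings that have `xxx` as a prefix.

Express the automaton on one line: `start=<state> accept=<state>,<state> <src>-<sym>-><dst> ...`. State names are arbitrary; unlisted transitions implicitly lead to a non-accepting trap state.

Walk along `xxx` while the input agrees: from S0 take `x` to S1, and so on. Any deviation drops to the rejecting sink S4. Once S3 is reached the prefix is confirmed and every continuation is accepted.
        x   y  
>  S0   S1  S4 
   S1   S2  S4 
   S2   S3  S4 
 * S3   S3  S3 
   S4   S4  S4 
(> = start, * = accepting)

start=S0 accept=S3 S0-x->S1 S0-y->S4 S1-x->S2 S1-y->S4 S2-x->S3 S2-y->S4 S3-x->S3 S3-y->S3 S4-x->S4 S4-y->S4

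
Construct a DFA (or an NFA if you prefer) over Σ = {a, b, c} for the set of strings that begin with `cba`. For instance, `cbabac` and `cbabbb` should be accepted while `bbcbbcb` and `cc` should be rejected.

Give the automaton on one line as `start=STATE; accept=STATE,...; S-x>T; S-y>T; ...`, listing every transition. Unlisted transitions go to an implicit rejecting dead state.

Walk along `cba` while the input agrees: from s0 take `c` to s1, and so on. Any deviation drops to the rejecting sink s4. Once s3 is reached the prefix is confirmed and every continuation is accepted.
A 5-state machine:
        a   b   c  
>  s0   s4  s4  s1 
   s1   s4  s2  s4 
   s2   s3  s4  s4 
 * s3   s3  s3  s3 
   s4   s4  s4  s4 
(> = start, * = accepting)

start=s0; accept=s3; s0-a>s4; s0-b>s4; s0-c>s1; s1-a>s4; s1-b>s2; s1-c>s4; s2-a>s3; s2-b>s4; s2-c>s4; s3-a>s3; s3-b>s3; s3-c>s3; s4-a>s4; s4-b>s4; s4-c>s4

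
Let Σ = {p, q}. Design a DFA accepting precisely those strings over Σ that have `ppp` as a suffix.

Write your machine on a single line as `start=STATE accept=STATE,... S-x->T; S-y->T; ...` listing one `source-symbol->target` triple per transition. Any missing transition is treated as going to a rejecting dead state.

Remember how much of `ppp` the current input suffix matches. State A means no match yet; B means the last symbol is `p`; C means the last 2 symbols are `pp`; D means the last 3 symbols are `ppp`. Only D accepts. On a mismatch, fall back to the longest proper suffix that is still a prefix of `ppp`.
With 4 states:
       p  q 
>  A   B  A 
   B   C  A 
   C   D  A 
 * D   D  A 
(> = start, * = accepting)

start=A; accept=D; A-p->B; A-q->A; B-p->C; B-q->A; C-p->D; C-q->A; D-p->D; D-q->A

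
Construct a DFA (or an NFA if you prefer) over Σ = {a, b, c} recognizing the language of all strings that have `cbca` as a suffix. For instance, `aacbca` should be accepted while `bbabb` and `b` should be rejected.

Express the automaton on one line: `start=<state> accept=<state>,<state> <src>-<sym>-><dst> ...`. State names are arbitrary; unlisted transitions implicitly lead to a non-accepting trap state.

start=s0 accept=s4 s0-a->s0 s0-b->s0 s0-c->s1 s1-a->s0 s1-b->s2 s1-c->s1 s2-a->s0 s2-b->s0 s2-c->s3 s3-a->s4 s3-b->s2 s3-c->s1 s4-a->s0 s4-b->s0 s4-c->s1

Remember how much of `cbca` the current input suffix matches. State s0 means no match yet; s1 means the last symbol is `c`; s2 means the last 2 symbols are `cb`; s3 means the last 3 symbols are `cbc`; s4 means the last 4 symbols are `cbca`. Only s4 accepts. On a mismatch, fall back to the longest proper suffix that is still a prefix of `cbca`.
With 5 states:
        a   b   c  
>  s0   s0  s0  s1 
   s1   s0  s2  s1 
   s2   s0  s0  s3 
   s3   s4  s2  s1 
 * s4   s0  s0  s1 
(> = start, * = accepting)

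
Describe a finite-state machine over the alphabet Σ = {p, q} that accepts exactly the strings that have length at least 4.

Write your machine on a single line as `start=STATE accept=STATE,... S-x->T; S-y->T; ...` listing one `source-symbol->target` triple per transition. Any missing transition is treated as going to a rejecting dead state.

start=S0; accept=S4,S5; S0-p->S1; S0-q->S1; S1-p->S2; S1-q->S2; S2-p->S3; S2-q->S3; S3-p->S4; S3-q->S4; S4-p->S5; S4-q->S5; S5-p->S5; S5-q->S5

We only need to distinguish lengths 0, 1, …, 4, and '>4'. Chain S0 → S1 → S2 → S3 → S4 → S5 on every symbol, with S5 looping. Accepting states: {S4, S5}.
A 6-state machine:
        p   q  
>  S0   S1  S1 
   S1   S2  S2 
   S2   S3  S3 
   S3   S4  S4 
 * S4   S5  S5 
 * S5   S5  S5 
(> = start, * = accepting)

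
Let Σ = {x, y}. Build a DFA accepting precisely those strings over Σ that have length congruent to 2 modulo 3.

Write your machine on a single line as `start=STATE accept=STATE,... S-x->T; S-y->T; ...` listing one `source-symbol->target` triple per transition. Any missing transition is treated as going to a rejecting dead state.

Only the length mod 3 matters, so use a 3-cycle: from any state, every input symbol moves to the next state, wrapping s2 back to s0. Mark s2 accepting.
With 3 states:
        x   y  
>  s0   s1  s1 
   s1   s2  s2 
 * s2   s0  s0 
(> = start, * = accepting)

start=s0; accept=s2; s0-x->s1; s0-y->s1; s1-x->s2; s1-y->s2; s2-x->s0; s2-y->s0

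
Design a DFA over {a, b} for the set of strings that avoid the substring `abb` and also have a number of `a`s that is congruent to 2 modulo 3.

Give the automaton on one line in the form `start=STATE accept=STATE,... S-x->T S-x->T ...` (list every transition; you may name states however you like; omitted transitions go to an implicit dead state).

Handle the two conditions separately and then intersect. The first has 4 states tracking partial matches of the forbidden pattern `abb`; the second has 3 states tracking the count of `a`s modulo 3. A product state is a pair (one from each), accepting exactly when both do. Minimizing collapses redundant product states.
        a   b  
>  q0   q1  q0 
   q1   q2  q3 
 * q2   q4  q5 
   q3   q2  q6 
   q4   q1  q7 
 * q5   q4  q6 
   q6   q6  q6 
   q7   q1  q6 
(> = start, * = accepting)

start=q0 accept=q2,q5 q0-a->q1 q0-b->q0 q1-a->q2 q1-b->q3 q2-a->q4 q2-b->q5 q3-a->q2 q3-b->q6 q4-a->q1 q4-b->q7 q5-a->q4 q5-b->q6 q6-a->q6 q6-b->q6 q7-a->q1 q7-b->q6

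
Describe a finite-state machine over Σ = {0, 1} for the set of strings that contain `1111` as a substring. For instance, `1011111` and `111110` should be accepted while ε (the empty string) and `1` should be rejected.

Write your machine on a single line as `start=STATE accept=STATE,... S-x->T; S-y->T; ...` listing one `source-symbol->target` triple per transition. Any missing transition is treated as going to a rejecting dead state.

start=s0; accept=s4; s0-0->s0; s0-1->s1; s1-0->s0; s1-1->s2; s2-0->s0; s2-1->s3; s3-0->s0; s3-1->s4; s4-0->s4; s4-1->s4

States s0..s3 record the length of the longest prefix of `1111` that matches the current input suffix. Reaching s4 means `1111` has been seen, and we stay there forever. Accept from s4.
A 5-state machine:
        0   1  
>  s0   s0  s1 
   s1   s0  s2 
   s2   s0  s3 
   s3   s0  s4 
 * s4   s4  s4 
(> = start, * = accepting)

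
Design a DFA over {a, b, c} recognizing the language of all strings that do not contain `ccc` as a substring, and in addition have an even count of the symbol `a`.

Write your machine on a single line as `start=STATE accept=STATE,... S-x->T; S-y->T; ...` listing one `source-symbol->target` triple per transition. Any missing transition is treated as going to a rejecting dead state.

Handle the two conditions separately and then intersect. The first has 4 states tracking partial matches of the forbidden pattern `ccc`; the second has 2 states tracking the count of `a`s modulo 2. A product state is a pair (one from each), accepting exactly when both do.
With 8 states:
        a   b   c  
>* s0   s1  s0  s2 
   s1   s0  s1  s3 
 * s2   s1  s0  s4 
   s3   s0  s1  s5 
 * s4   s1  s0  s6 
   s5   s0  s1  s7 
   s6   s7  s6  s6 
   s7   s6  s7  s7 
(> = start, * = accepting)

start=s0; accept=s0,s2,s4; s0-a->s1; s0-b->s0; s0-c->s2; s1-a->s0; s1-b->s1; s1-c->s3; s2-a->s1; s2-b->s0; s2-c->s4; s3-a->s0; s3-b->s1; s3-c->s5; s4-a->s1; s4-b->s0; s4-c->s6; s5-a->s0; s5-b->s1; s5-c->s7; s6-a->s7; s6-b->s6; s6-c->s6; s7-a->s6; s7-b->s7; s7-c->s7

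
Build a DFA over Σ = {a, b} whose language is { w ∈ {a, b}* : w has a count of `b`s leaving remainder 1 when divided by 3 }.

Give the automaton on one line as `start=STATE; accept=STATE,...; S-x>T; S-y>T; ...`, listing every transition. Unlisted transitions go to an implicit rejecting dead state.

start=S0; accept=S1; S0-a>S0; S0-b>S1; S1-a>S1; S1-b>S2; S2-a>S2; S2-b>S0

The only thing that matters is how many `b`s have appeared, reduced mod 3. Use one state per residue: S0 for 0, …, S2 for 2. Reading `b` moves to the next residue; anything else stays put. S1 is accepting.
A 3-state machine:
        a   b  
>  S0   S0  S1 
 * S1   S1  S2 
   S2   S2  S0 
(> = start, * = accepting)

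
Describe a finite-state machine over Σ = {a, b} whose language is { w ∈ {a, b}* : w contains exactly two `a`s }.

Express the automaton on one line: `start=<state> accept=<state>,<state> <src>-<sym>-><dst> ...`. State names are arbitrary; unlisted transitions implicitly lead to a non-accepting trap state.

start=S0 accept=S2 S0-a->S1 S0-b->S0 S1-a->S2 S1-b->S1 S2-a->S3 S2-b->S2 S3-a->S3 S3-b->S3

Only the number of `a`s matters, and only up to 3. Make a chain S0 → S1 → S2 → S3 advanced by each `a` (with S3 absorbing); every other symbol self-loops. The accepting set is {S2}.
4 states suffice.
        a   b  
>  S0   S1  S0 
   S1   S2  S1 
 * S2   S3  S2 
   S3   S3  S3 
(> = start, * = accepting)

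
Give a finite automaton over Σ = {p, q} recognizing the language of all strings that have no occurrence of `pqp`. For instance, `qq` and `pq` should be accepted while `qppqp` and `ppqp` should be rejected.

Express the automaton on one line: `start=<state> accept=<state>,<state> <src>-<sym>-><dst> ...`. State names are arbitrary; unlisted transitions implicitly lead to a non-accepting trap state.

start=s0 accept=s0,s1,s2 s0-p->s1 s0-q->s0 s1-p->s1 s1-q->s2 s2-p->s3 s2-q->s0 s3-p->s3 s3-q->s3

This is the complement of 'contains `pqp`'. Use the same substring-matching states — s0 through s3 holding how much of `pqp` has just been matched — but flip the accepting set: everything except the trap s3 accepts.
With 4 states:
        p   q  
>* s0   s1  s0 
 * s1   s1  s2 
 * s2   s3  s0 
   s3   s3  s3 
(> = start, * = accepting)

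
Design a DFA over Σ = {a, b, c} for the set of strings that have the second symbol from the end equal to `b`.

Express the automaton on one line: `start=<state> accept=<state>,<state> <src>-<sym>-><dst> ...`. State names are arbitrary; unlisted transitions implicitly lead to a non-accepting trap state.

Because acceptance depends on a position counted from the end, the machine has to buffer the most recent 2 symbols. Make each state the string of the last up-to-2 symbols read; on input `x` shift the window left and append `x`. Accept when the buffered window has length 2 and begins with `b`.
A 13-state machine:
          a    b    c  
>  S0     S1   S2   S3 
   S1     S4   S5   S6 
   S2     S7   S8   S9 
   S3    S10  S11  S12 
   S4     S4   S5   S6 
   S5     S7   S8   S9 
   S6    S10  S11  S12 
 * S7     S4   S5   S6 
 * S8     S7   S8   S9 
 * S9    S10  S11  S12 
   S10    S4   S5   S6 
   S11    S7   S8   S9 
   S12   S10  S11  S12 
(> = start, * = accepting)

start=S0 accept=S7,S8,S9 S0-a->S1 S0-b->S2 S0-c->S3 S1-a->S4 S1-b->S5 S1-c->S6 S2-a->S7 S2-b->S8 S2-c->S9 S3-a->S10 S3-b->S11 S3-c->S12 S4-a->S4 S4-b->S5 S4-c->S6 S5-a->S7 S5-b->S8 S5-c->S9 S6-a->S10 S6-b->S11 S6-c->S12 S7-a->S4 S7-b->S5 S7-c->S6 S8-a->S7 S8-b->S8 S8-c->S9 S9-a->S10 S9-b->S11 S9-c->S12 S10-a->S4 S10-b->S5 S10-c->S6 S11-a->S7 S11-b->S8 S11-c->S9 S12-a->S10 S12-b->S11 S12-c->S12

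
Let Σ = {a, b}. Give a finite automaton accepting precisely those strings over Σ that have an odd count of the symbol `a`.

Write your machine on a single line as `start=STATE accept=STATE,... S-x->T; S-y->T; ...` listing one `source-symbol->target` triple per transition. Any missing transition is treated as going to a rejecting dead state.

Keep the running count of `a`s modulo 2: each `a` advances along the cycle s0 → s1 → s0 while other symbols loop. Accept at s1.
2 states suffice.
        a   b  
>  s0   s1  s0 
 * s1   s0  s1 
(> = start, * = accepting)

start=s0; accept=s1; s0-a->s1; s0-b->s0; s1-a->s0; s1-b->s1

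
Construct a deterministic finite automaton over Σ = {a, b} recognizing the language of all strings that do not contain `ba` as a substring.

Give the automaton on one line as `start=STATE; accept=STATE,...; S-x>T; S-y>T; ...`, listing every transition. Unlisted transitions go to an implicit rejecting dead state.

This is the complement of 'contains `ba`'. Use the same substring-matching states — S0 through S2 holding how much of `ba` has just been matched — but flip the accepting set: everything except the trap S2 accepts.
A 3-state machine:
        a   b  
>* S0   S0  S1 
 * S1   S2  S1 
   S2   S2  S2 
(> = start, * = accepting)

start=S0; accept=S0,S1; S0-a>S0; S0-b>S1; S1-a>S2; S1-b>S1; S2-a>S2; S2-b>S2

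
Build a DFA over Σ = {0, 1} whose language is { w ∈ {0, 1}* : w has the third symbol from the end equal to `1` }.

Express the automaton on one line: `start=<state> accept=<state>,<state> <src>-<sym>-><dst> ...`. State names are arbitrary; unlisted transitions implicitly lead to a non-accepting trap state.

start=S0 accept=S11,S12,S13,S14 S0-0->S1 S0-1->S2 S1-0->S3 S1-1->S4 S2-0->S5 S2-1->S6 S3-0->S7 S3-1->S8 S4-0->S9 S4-1->S10 S5-0->S11 S5-1->S12 S6-0->S13 S6-1->S14 S7-0->S7 S7-1->S8 S8-0->S9 S8-1->S10 S9-0->S11 S9-1->S12 S10-0->S13 S10-1->S14 S11-0->S7 S11-1->S8 S12-0->S9 S12-1->S10 S13-0->S11 S13-1->S12 S14-0->S13 S14-1->S14

A DFA must remember the last 3 symbols (since which symbol is third-to-last isn't known until the input ends). Use one state per possible window of the last ≤3 symbols; accept from those whose window starts with `1`.
With 15 states:
          0    1  
>  S0     S1   S2 
   S1     S3   S4 
   S2     S5   S6 
   S3     S7   S8 
   S4     S9  S10 
   S5    S11  S12 
   S6    S13  S14 
   S7     S7   S8 
   S8     S9  S10 
   S9    S11  S12 
   S10   S13  S14 
 * S11    S7   S8 
 * S12    S9  S10 
 * S13   S11  S12 
 * S14   S13  S14 
(> = start, * = accepting)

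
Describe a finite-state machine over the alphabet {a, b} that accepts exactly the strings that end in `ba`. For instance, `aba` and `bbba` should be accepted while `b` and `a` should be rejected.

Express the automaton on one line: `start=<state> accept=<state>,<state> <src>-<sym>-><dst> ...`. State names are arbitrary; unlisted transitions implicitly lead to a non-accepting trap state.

start=s0 accept=s2 s0-a->s0 s0-b->s1 s1-a->s2 s1-b->s1 s2-a->s0 s2-b->s1

Remember how much of `ba` the current input suffix matches. State s0 means no match yet; s1 means the last symbol is `b`; s2 means the last 2 symbols are `ba`. Only s2 accepts. On a mismatch, fall back to the longest proper suffix that is still a prefix of `ba`.
With 3 states:
        a   b  
>  s0   s0  s1 
   s1   s2  s1 
 * s2   s0  s1 
(> = start, * = accepting)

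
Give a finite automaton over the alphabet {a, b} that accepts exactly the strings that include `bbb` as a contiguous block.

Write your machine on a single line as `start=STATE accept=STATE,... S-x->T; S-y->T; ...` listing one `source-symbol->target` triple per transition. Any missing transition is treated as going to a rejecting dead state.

States s0..s2 record the length of the longest prefix of `bbb` that matches the current input suffix. Reaching s3 means `bbb` has been seen, and we stay there forever. Accept from s3.
With 4 states:
        a   b  
>  s0   s0  s1 
   s1   s0  s2 
   s2   s0  s3 
 * s3   s3  s3 
(> = start, * = accepting)

start=s0; accept=s3; s0-a->s0; s0-b->s1; s1-a->s0; s1-b->s2; s2-a->s0; s2-b->s3; s3-a->s3; s3-b->s3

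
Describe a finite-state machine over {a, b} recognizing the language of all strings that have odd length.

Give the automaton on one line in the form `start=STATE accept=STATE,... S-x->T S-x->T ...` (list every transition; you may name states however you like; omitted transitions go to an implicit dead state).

start=s0 accept=s1 s0-a->s1 s0-b->s1 s1-a->s0 s1-b->s0

Only the length mod 2 matters, so use a 2-cycle: from any state, every input symbol moves to the next state, wrapping s1 back to s0. Mark s1 accepting.
A 2-state machine:
        a   b  
>  s0   s1  s1 
 * s1   s0  s0 
(> = start, * = accepting)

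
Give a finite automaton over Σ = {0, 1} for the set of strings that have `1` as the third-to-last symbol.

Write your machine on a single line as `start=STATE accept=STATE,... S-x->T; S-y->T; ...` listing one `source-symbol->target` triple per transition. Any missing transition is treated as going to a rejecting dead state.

A DFA must remember the last 3 symbols (since which symbol is third-to-last isn't known until the input ends). Use one state per possible window of the last ≤3 symbols; accept from those whose window starts with `1`.
A 15-state machine:
          0    1  
>  s0     s1   s2 
   s1     s3   s4 
   s2     s5   s6 
   s3     s7   s8 
   s4     s9  s10 
   s5    s11  s12 
   s6    s13  s14 
   s7     s7   s8 
   s8     s9  s10 
   s9    s11  s12 
   s10   s13  s14 
 * s11    s7   s8 
 * s12    s9  s10 
 * s13   s11  s12 
 * s14   s13  s14 
(> = start, * = accepting)

start=s0; accept=s11,s12,s13,s14; s0-0->s1; s0-1->s2; s1-0->s3; s1-1->s4; s2-0->s5; s2-1->s6; s3-0->s7; s3-1->s8; s4-0->s9; s4-1->s10; s5-0->s11; s5-1->s12; s6-0->s13; s6-1->s14; s7-0->s7; s7-1->s8; s8-0->s9; s8-1->s10; s9-0->s11; s9-1->s12; s10-0->s13; s10-1->s14; s11-0->s7; s11-1->s8; s12-0->s9; s12-1->s10; s13-0->s11; s13-1->s12; s14-0->s13; s14-1->s14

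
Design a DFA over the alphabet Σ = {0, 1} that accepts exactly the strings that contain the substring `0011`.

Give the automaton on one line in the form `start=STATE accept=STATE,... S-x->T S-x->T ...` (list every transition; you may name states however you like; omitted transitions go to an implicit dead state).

States s0..s3 record the length of the longest prefix of `0011` that matches the current input suffix. Reaching s4 means `0011` has been seen, and we stay there forever. Accept from s4.
With 5 states:
        0   1  
>  s0   s1  s0 
   s1   s2  s0 
   s2   s2  s3 
   s3   s1  s4 
 * s4   s4  s4 
(> = start, * = accepting)

start=s0 accept=s4 s0-0->s1 s0-1->s0 s1-0->s2 s1-1->s0 s2-0->s2 s2-1->s3 s3-0->s1 s3-1->s4 s4-0->s4 s4-1->s4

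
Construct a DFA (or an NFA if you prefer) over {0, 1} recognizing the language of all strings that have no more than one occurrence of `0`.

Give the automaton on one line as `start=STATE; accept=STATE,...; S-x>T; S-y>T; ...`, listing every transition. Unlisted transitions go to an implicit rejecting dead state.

start=S0; accept=S0,S1; S0-0>S1; S0-1>S0; S1-0>S2; S1-1>S1; S2-0>S2; S2-1>S2

Only the number of `0`s matters, and only up to 2. Make a chain S0 → S1 → S2 advanced by each `0` (with S2 absorbing); every other symbol self-loops. The accepting set is {S0, S1}.
With 3 states:
        0   1  
>* S0   S1  S0 
 * S1   S2  S1 
   S2   S2  S2 
(> = start, * = accepting)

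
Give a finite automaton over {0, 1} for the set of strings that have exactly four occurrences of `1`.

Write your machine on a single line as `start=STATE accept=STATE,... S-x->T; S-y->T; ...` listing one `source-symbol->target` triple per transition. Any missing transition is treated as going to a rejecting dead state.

Count `1`s, saturating at 5: states q0 through q4 mean 0 through 4 `1`s seen; q5 means more than 4. Each `1` increments (capped at q5); other symbols loop. Accept from {q4}.
6 states suffice.
        0   1  
>  q0   q0  q1 
   q1   q1  q2 
   q2   q2  q3 
   q3   q3  q4 
 * q4   q4  q5 
   q5   q5  q5 
(> = start, * = accepting)

start=q0; accept=q4; q0-0->q0; q0-1->q1; q1-0->q1; q1-1->q2; q2-0->q2; q2-1->q3; q3-0->q3; q3-1->q4; q4-0->q4; q4-1->q5; q5-0->q5; q5-1->q5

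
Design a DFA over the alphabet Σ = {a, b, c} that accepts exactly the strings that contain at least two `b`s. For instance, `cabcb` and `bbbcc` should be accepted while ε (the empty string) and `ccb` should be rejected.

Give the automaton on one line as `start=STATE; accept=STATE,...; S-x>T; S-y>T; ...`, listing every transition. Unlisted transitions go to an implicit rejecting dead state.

Count `b`s, saturating at 3: states S0 through S2 mean 0 through 2 `b`s seen; S3 means more than 2. Each `b` increments (capped at S3); other symbols loop. Accept from {S2, S3}.
A 4-state machine:
        a   b   c  
>  S0   S0  S1  S0 
   S1   S1  S2  S1 
 * S2   S2  S3  S2 
 * S3   S3  S3  S3 
(> = start, * = accepting)

start=S0; accept=S2,S3; S0-a>S0; S0-b>S1; S0-c>S0; S1-a>S1; S1-b>S2; S1-c>S1; S2-a>S2; S2-b>S3; S2-c>S2; S3-a>S3; S3-b>S3; S3-c>S3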